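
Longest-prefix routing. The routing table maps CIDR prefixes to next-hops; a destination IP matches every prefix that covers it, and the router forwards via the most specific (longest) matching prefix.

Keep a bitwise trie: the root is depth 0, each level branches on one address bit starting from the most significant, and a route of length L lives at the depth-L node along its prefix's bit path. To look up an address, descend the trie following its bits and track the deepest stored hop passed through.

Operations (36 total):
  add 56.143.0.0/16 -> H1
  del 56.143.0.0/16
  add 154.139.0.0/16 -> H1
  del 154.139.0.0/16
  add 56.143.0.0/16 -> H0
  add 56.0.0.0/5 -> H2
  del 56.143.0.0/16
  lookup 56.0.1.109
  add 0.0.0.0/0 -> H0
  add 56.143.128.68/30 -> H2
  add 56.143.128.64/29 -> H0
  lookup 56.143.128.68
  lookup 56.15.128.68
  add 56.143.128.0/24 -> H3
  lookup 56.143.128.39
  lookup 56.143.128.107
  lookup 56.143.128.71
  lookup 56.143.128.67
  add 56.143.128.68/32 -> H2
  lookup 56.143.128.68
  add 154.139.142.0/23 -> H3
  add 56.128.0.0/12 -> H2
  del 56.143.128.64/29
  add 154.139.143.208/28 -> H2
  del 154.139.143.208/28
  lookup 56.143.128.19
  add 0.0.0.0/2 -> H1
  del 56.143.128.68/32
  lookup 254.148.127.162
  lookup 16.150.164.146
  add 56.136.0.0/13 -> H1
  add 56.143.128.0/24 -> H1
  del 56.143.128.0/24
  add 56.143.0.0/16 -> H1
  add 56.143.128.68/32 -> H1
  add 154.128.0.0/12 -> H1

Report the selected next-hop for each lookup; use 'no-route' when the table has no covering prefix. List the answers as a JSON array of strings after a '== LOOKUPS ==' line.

Process each operation:
  + 56.143.0.0/16 (H1) depth=16
  - 56.143.0.0/16 clear@16
  + 154.139.0.0/16 (H1) depth=16
  - 154.139.0.0/16 clear@16
  + 56.143.0.0/16 (H0) depth=16
  + 56.0.0.0/5 (H2) depth=5
  - 56.143.0.0/16 clear@16
  lookup 56.0.1.109: bits 00111000 walk d0:-→d1:-→d2:-→d3:-→d4:-→d5:H2→d6:-→d7:-→d8:- -> H2
  + 0.0.0.0/0 (H0) depth=0
  + 56.143.128.68/30 (H2) depth=30
  + 56.143.128.64/29 (H0) depth=29
  lookup 56.143.128.68: bits 001110001000111110000000010001 walk d0:H0→d1:-→d2:-→d3:-→d4:-→d5:H2→d6:-→d7:-→d8:-→d9:-→d10:-→d11:-→d12:-→d13:-→d14:-→d15:-→d16:-→d17:-→d18:-→d19:-→d20:-→d21:-→d22:-→d23:-→d24:-→d25:-→d26:-→d27:-→d28:-→d29:H0→d30:H2 -> H2
  lookup 56.15.128.68: bits 00111000 walk d0:H0→d1:-→d2:-→d3:-→d4:-→d5:H2→d6:-→d7:-→d8:- -> H2
  + 56.143.128.0/24 (H3) depth=24
  lookup 56.143.128.39: bits 0011100010001111100000000 walk d0:H0→d1:-→d2:-→d3:-→d4:-→d5:H2→d6:-→d7:-→d8:-→d9:-→d10:-→d11:-→d12:-→d13:-→d14:-→d15:-→d16:-→d17:-→d18:-→d19:-→d20:-→d21:-→d22:-→d23:-→d24:H3→d25:- -> H3
  lookup 56.143.128.107: bits 00111000100011111000000001 walk d0:H0→d1:-→d2:-→d3:-→d4:-→d5:H2→d6:-→d7:-→d8:-→d9:-→d10:-→d11:-→d12:-→d13:-→d14:-→d15:-→d16:-→d17:-→d18:-→d19:-→d20:-→d21:-→d22:-→d23:-→d24:H3→d25:-→d26:- -> H3
  lookup 56.143.128.71: bits 001110001000111110000000010001 walk d0:H0→d1:-→d2:-→d3:-→d4:-→d5:H2→d6:-→d7:-→d8:-→d9:-→d10:-→d11:-→d12:-→d13:-→d14:-→d15:-→d16:-→d17:-→d18:-→d19:-→d20:-→d21:-→d22:-→d23:-→d24:H3→d25:-→d26:-→d27:-→d28:-→d29:H0→d30:H2 -> H2
  lookup 56.143.128.67: bits 00111000100011111000000001000 walk d0:H0→d1:-→d2:-→d3:-→d4:-→d5:H2→d6:-→d7:-→d8:-→d9:-→d10:-→d11:-→d12:-→d13:-→d14:-→d15:-→d16:-→d17:-→d18:-→d19:-→d20:-→d21:-→d22:-→d23:-→d24:H3→d25:-→d26:-→d27:-→d28:-→d29:H0 -> H0
  + 56.143.128.68/32 (H2) depth=32
  lookup 56.143.128.68: bits 00111000100011111000000001000100 walk d0:H0→d1:-→d2:-→d3:-→d4:-→d5:H2→d6:-→d7:-→d8:-→d9:-→d10:-→d11:-→d12:-→d13:-→d14:-→d15:-→d16:-→d17:-→d18:-→d19:-→d20:-→d21:-→d22:-→d23:-→d24:H3→d25:-→d26:-→d27:-→d28:-→d29:H0→d30:H2→d31:-→d32:H2 -> H2
  + 154.139.142.0/23 (H3) depth=23
  + 56.128.0.0/12 (H2) depth=12
  - 56.143.128.64/29 clear@29
  + 154.139.143.208/28 (H2) depth=28
  - 154.139.143.208/28 clear@28
  lookup 56.143.128.19: bits 0011100010001111100000000 walk d0:H0→d1:-→d2:-→d3:-→d4:-→d5:H2→d6:-→d7:-→d8:-→d9:-→d10:-→d11:-→d12:H2→d13:-→d14:-→d15:-→d16:-→d17:-→d18:-→d19:-→d20:-→d21:-→d22:-→d23:-→d24:H3→d25:- -> H3
  + 0.0.0.0/2 (H1) depth=2
  - 56.143.128.68/32 clear@32
  lookup 254.148.127.162: bits 1 walk d0:H0→d1:- -> H0
  lookup 16.150.164.146: bits 00 walk d0:H0→d1:-→d2:H1 -> H1
  + 56.136.0.0/13 (H1) depth=13
  + 56.143.128.0/24 (H1) depth=24
  - 56.143.128.0/24 clear@24
  + 56.143.0.0/16 (H1) depth=16
  + 56.143.128.68/32 (H1) depth=32
  + 154.128.0.0/12 (H1) depth=12

== LOOKUPS ==
["H2","H2","H2","H3","H3","H2","H0","H2","H3","H0","H1"]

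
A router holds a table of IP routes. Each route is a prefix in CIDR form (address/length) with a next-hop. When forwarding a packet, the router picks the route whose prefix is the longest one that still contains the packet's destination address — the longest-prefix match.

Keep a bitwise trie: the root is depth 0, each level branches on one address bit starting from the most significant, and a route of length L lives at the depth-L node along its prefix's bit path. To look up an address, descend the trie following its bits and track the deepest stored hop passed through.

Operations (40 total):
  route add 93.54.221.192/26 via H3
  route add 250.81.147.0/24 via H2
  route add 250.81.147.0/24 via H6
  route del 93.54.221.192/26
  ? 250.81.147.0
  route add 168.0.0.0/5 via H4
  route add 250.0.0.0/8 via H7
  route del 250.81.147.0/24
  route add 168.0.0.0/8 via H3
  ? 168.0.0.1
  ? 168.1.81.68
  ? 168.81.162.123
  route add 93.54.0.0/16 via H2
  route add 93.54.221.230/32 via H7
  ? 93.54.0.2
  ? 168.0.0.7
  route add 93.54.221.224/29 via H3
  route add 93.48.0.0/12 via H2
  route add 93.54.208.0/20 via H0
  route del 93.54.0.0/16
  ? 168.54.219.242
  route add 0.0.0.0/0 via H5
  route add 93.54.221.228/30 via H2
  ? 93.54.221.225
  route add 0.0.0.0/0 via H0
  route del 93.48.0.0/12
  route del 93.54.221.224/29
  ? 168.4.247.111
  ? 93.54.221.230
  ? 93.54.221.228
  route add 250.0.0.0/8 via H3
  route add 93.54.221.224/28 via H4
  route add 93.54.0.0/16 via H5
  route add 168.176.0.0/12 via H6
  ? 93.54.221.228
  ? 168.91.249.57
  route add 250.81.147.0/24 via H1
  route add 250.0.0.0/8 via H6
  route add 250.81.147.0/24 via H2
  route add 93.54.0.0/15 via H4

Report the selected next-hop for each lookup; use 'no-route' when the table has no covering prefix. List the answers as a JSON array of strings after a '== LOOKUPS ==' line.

Process each operation:
  add 93.54.221.192/26 -> H3 at depth 26
  add 250.81.147.0/24 -> H2 at depth 24
  add 250.81.147.0/24 -> H6 at depth 24
  - 93.54.221.192/26 clear@26
  ? 250.81.147.0  path d0:-→d1:-→d2:-→d3:-→d4:-→d5:-→d6:-→d7:-→d8:-→d9:-→d10:-→d11:-→d12:-→d13:-→d14:-→d15:-→d16:-→d17:-→d18:-→d19:-→d20:-→d21:-→d22:-→d23:-→d24:H6  best=H6
  add 168.0.0.0/5 -> H4 at depth 5
  add 250.0.0.0/8 -> H7 at depth 8
  - 250.81.147.0/24 clear@24
  add 168.0.0.0/8 -> H3 at depth 8
  ? 168.0.0.1  path d0:-→d1:-→d2:-→d3:-→d4:-→d5:H4→d6:-→d7:-→d8:H3  best=H3
  ? 168.1.81.68  path d0:-→d1:-→d2:-→d3:-→d4:-→d5:H4→d6:-→d7:-→d8:H3  best=H3
  ? 168.81.162.123  path d0:-→d1:-→d2:-→d3:-→d4:-→d5:H4→d6:-→d7:-→d8:H3  best=H3
  add 93.54.0.0/16 -> H2 at depth 16
  add 93.54.221.230/32 -> H7 at depth 32
  ? 93.54.0.2  path d0:-→d1:-→d2:-→d3:-→d4:-→d5:-→d6:-→d7:-→d8:-→d9:-→d10:-→d11:-→d12:-→d13:-→d14:-→d15:-→d16:H2  best=H2
  ? 168.0.0.7  path d0:-→d1:-→d2:-→d3:-→d4:-→d5:H4→d6:-→d7:-→d8:H3  best=H3
  add 93.54.221.224/29 -> H3 at depth 29
  add 93.48.0.0/12 -> H2 at depth 12
  add 93.54.208.0/20 -> H0 at depth 20
  - 93.54.0.0/16 clear@16
  ? 168.54.219.242  path d0:-→d1:-→d2:-→d3:-→d4:-→d5:H4→d6:-→d7:-→d8:H3  best=H3
  add 0.0.0.0/0 -> H5 at depth 0
  add 93.54.221.228/30 -> H2 at depth 30
  ? 93.54.221.225  path d0:H5→d1:-→d2:-→d3:-→d4:-→d5:-→d6:-→d7:-→d8:-→d9:-→d10:-→d11:-→d12:H2→d13:-→d14:-→d15:-→d16:-→d17:-→d18:-→d19:-→d20:H0→d21:-→d22:-→d23:-→d24:-→d25:-→d26:-→d27:-→d28:-→d29:H3  best=H3
  add 0.0.0.0/0 -> H0 at depth 0
  - 93.48.0.0/12 clear@12
  - 93.54.221.224/29 clear@29
  ? 168.4.247.111  path d0:H0→d1:-→d2:-→d3:-→d4:-→d5:H4→d6:-→d7:-→d8:H3  best=H3
  ? 93.54.221.230  path d0:H0→d1:-→d2:-→d3:-→d4:-→d5:-→d6:-→d7:-→d8:-→d9:-→d10:-→d11:-→d12:-→d13:-→d14:-→d15:-→d16:-→d17:-→d18:-→d19:-→d20:H0→d21:-→d22:-→d23:-→d24:-→d25:-→d26:-→d27:-→d28:-→d29:-→d30:H2→d31:-→d32:H7  best=H7
  ? 93.54.221.228  path d0:H0→d1:-→d2:-→d3:-→d4:-→d5:-→d6:-→d7:-→d8:-→d9:-→d10:-→d11:-→d12:-→d13:-→d14:-→d15:-→d16:-→d17:-→d18:-→d19:-→d20:H0→d21:-→d22:-→d23:-→d24:-→d25:-→d26:-→d27:-→d28:-→d29:-→d30:H2  best=H2
  add 250.0.0.0/8 -> H3 at depth 8
  add 93.54.221.224/28 -> H4 at depth 28
  add 93.54.0.0/16 -> H5 at depth 16
  add 168.176.0.0/12 -> H6 at depth 12
  ? 93.54.221.228  path d0:H0→d1:-→d2:-→d3:-→d4:-→d5:-→d6:-→d7:-→d8:-→d9:-→d10:-→d11:-→d12:-→d13:-→d14:-→d15:-→d16:H5→d17:-→d18:-→d19:-→d20:H0→d21:-→d22:-→d23:-→d24:-→d25:-→d26:-→d27:-→d28:H4→d29:-→d30:H2  best=H2
  ? 168.91.249.57  path d0:H0→d1:-→d2:-→d3:-→d4:-→d5:H4→d6:-→d7:-→d8:H3  best=H3
  add 250.81.147.0/24 -> H1 at depth 24
  add 250.0.0.0/8 -> H6 at depth 8
  add 250.81.147.0/24 -> H2 at depth 24
  add 93.54.0.0/15 -> H4 at depth 15

== LOOKUPS ==
["H6","H3","H3","H3","H2","H3","H3","H3","H3","H7","H2","H2","H3"]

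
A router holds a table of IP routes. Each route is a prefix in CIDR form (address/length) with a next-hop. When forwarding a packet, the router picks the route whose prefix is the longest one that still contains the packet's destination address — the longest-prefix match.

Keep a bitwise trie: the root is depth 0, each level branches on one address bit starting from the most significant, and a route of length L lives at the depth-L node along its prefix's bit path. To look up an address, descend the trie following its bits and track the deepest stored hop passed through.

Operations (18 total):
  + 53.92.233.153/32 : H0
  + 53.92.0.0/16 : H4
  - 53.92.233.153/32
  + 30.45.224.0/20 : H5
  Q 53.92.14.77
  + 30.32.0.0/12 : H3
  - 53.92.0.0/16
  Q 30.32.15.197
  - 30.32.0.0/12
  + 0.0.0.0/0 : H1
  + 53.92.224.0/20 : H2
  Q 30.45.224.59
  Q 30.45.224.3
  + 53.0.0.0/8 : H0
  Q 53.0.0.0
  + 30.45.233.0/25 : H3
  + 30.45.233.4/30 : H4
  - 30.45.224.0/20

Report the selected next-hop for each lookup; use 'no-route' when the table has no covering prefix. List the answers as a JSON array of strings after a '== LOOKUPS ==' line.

Trace:
  add 53.92.233.153/32 -> H0 at depth 32
  add 53.92.0.0/16 -> H4 at depth 16
  - 53.92.233.153/32 clear@32
  add 30.45.224.0/20 -> H5 at depth 20
  ? 53.92.14.77  path d0:-→d1:-→d2:-→d3:-→d4:-→d5:-→d6:-→d7:-→d8:-→d9:-→d10:-→d11:-→d12:-→d13:-→d14:-→d15:-→d16:H4  best=H4
  add 30.32.0.0/12 -> H3 at depth 12
  - 53.92.0.0/16 clear@16
  ? 30.32.15.197  path d0:-→d1:-→d2:-→d3:-→d4:-→d5:-→d6:-→d7:-→d8:-→d9:-→d10:-→d11:-→d12:H3  best=H3
  - 30.32.0.0/12 clear@12
  add 0.0.0.0/0 -> H1 at depth 0
  add 53.92.224.0/20 -> H2 at depth 20
  ? 30.45.224.59  path d0:H1→d1:-→d2:-→d3:-→d4:-→d5:-→d6:-→d7:-→d8:-→d9:-→d10:-→d11:-→d12:-→d13:-→d14:-→d15:-→d16:-→d17:-→d18:-→d19:-→d20:H5  best=H5
  ? 30.45.224.3  path d0:H1→d1:-→d2:-→d3:-→d4:-→d5:-→d6:-→d7:-→d8:-→d9:-→d10:-→d11:-→d12:-→d13:-→d14:-→d15:-→d16:-→d17:-→d18:-→d19:-→d20:H5  best=H5
  add 53.0.0.0/8 -> H0 at depth 8
  ? 53.0.0.0  path d0:H1→d1:-→d2:-→d3:-→d4:-→d5:-→d6:-→d7:-→d8:H0→d9:-  best=H0
  add 30.45.233.0/25 -> H3 at depth 25
  add 30.45.233.4/30 -> H4 at depth 30
  - 30.45.224.0/20 clear@20

== LOOKUPS ==
["H4","H3","H5","H5","H0"]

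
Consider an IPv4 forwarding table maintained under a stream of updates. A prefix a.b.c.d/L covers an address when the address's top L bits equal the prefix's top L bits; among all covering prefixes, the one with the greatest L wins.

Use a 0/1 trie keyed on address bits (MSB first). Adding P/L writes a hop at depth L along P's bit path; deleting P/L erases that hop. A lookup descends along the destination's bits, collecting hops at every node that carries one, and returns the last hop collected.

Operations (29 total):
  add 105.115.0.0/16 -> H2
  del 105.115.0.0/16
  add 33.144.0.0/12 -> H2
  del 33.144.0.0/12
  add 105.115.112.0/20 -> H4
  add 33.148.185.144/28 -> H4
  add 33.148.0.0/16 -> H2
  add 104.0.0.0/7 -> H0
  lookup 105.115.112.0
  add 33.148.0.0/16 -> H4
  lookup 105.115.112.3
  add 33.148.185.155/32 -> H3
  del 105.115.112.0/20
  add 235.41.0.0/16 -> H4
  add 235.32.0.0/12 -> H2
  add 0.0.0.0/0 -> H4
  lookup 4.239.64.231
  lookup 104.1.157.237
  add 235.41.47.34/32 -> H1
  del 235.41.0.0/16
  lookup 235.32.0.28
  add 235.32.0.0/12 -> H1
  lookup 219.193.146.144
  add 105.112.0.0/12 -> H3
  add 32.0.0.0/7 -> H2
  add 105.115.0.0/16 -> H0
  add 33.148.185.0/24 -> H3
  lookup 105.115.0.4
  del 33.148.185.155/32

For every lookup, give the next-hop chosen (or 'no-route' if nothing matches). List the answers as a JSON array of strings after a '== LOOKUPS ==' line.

Apply in order:
  add 105.115.0.0/16 -> H2 at depth 16
  - 105.115.0.0/16 clear@16
  add 33.144.0.0/12 -> H2 at depth 12
  - 33.144.0.0/12 clear@12
  add 105.115.112.0/20 -> H4 at depth 20
  add 33.148.185.144/28 -> H4 at depth 28
  add 33.148.0.0/16 -> H2 at depth 16
  add 104.0.0.0/7 -> H0 at depth 7
  lookup 105.115.112.0: bits 01101001011100110111 walk d0:-→d1:-→d2:-→d3:-→d4:-→d5:-→d6:-→d7:H0→d8:-→d9:-→d10:-→d11:-→d12:-→d13:-→d14:-→d15:-→d16:-→d17:-→d18:-→d19:-→d20:H4 -> H4
  add 33.148.0.0/16 -> H4 at depth 16
  lookup 105.115.112.3: bits 01101001011100110111 walk d0:-→d1:-→d2:-→d3:-→d4:-→d5:-→d6:-→d7:H0→d8:-→d9:-→d10:-→d11:-→d12:-→d13:-→d14:-→d15:-→d16:-→d17:-→d18:-→d19:-→d20:H4 -> H4
  add 33.148.185.155/32 -> H3 at depth 32
  - 105.115.112.0/20 clear@20
  add 235.41.0.0/16 -> H4 at depth 16
  add 235.32.0.0/12 -> H2 at depth 12
  add 0.0.0.0/0 -> H4 at depth 0
  lookup 4.239.64.231: bits 00 walk d0:H4→d1:-→d2:- -> H4
  lookup 104.1.157.237: bits 0110100 walk d0:H4→d1:-→d2:-→d3:-→d4:-→d5:-→d6:-→d7:H0 -> H0
  add 235.41.47.34/32 -> H1 at depth 32
  - 235.41.0.0/16 clear@16
  lookup 235.32.0.28: bits 111010110010 walk d0:H4→d1:-→d2:-→d3:-→d4:-→d5:-→d6:-→d7:-→d8:-→d9:-→d10:-→d11:-→d12:H2 -> H2
  add 235.32.0.0/12 -> H1 at depth 12
  lookup 219.193.146.144: bits 11 walk d0:H4→d1:-→d2:- -> H4
  add 105.112.0.0/12 -> H3 at depth 12
  add 32.0.0.0/7 -> H2 at depth 7
  add 105.115.0.0/16 -> H0 at depth 16
  add 33.148.185.0/24 -> H3 at depth 24
  lookup 105.115.0.4: bits 01101001011100110 walk d0:H4→d1:-→d2:-→d3:-→d4:-→d5:-→d6:-→d7:H0→d8:-→d9:-→d10:-→d11:-→d12:H3→d13:-→d14:-→d15:-→d16:H0→d17:- -> H0
  - 33.148.185.155/32 clear@32

== LOOKUPS ==
["H4","H4","H4","H0","H2","H4","H0"]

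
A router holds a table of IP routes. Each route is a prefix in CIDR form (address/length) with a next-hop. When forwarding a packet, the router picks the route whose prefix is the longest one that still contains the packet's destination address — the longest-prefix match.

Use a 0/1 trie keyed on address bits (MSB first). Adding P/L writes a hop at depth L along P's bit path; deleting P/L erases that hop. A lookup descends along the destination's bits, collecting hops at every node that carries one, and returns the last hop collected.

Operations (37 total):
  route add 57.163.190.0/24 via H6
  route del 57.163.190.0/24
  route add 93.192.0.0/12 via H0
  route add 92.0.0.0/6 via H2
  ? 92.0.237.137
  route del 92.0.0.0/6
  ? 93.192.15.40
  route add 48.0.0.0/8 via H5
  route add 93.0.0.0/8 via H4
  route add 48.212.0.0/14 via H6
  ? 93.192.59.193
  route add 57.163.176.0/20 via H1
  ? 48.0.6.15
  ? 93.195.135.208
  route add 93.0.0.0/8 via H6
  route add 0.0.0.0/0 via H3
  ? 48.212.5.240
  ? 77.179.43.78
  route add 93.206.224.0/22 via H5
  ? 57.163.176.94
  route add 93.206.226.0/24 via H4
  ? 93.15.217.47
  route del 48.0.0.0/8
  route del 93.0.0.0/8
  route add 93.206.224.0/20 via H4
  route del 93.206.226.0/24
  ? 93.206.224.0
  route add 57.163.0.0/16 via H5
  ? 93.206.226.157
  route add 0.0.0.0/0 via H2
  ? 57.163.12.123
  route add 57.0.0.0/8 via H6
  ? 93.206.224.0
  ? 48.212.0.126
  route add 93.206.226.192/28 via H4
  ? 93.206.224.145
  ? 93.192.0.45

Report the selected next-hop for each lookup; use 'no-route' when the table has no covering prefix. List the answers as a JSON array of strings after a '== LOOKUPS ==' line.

Process each operation:
  + 57.163.190.0/24 (H6) depth=24
  - 57.163.190.0/24 clear@24
  + 93.192.0.0/12 (H0) depth=12
  + 92.0.0.0/6 (H2) depth=6
  ? 92.0.237.137  path d0:-→d1:-→d2:-→d3:-→d4:-→d5:-→d6:H2→d7:-  best=H2
  - 92.0.0.0/6 clear@6
  ? 93.192.15.40  path d0:-→d1:-→d2:-→d3:-→d4:-→d5:-→d6:-→d7:-→d8:-→d9:-→d10:-→d11:-→d12:H0  best=H0
  + 48.0.0.0/8 (H5) depth=8
  + 93.0.0.0/8 (H4) depth=8
  + 48.212.0.0/14 (H6) depth=14
  ? 93.192.59.193  path d0:-→d1:-→d2:-→d3:-→d4:-→d5:-→d6:-→d7:-→d8:H4→d9:-→d10:-→d11:-→d12:H0  best=H0
  + 57.163.176.0/20 (H1) depth=20
  ? 48.0.6.15  path d0:-→d1:-→d2:-→d3:-→d4:-→d5:-→d6:-→d7:-→d8:H5  best=H5
  ? 93.195.135.208  path d0:-→d1:-→d2:-→d3:-→d4:-→d5:-→d6:-→d7:-→d8:H4→d9:-→d10:-→d11:-→d12:H0  best=H0
  + 93.0.0.0/8 (H6) depth=8
  + 0.0.0.0/0 (H3) depth=0
  ? 48.212.5.240  path d0:H3→d1:-→d2:-→d3:-→d4:-→d5:-→d6:-→d7:-→d8:H5→d9:-→d10:-→d11:-→d12:-→d13:-→d14:H6  best=H6
  ? 77.179.43.78  path d0:H3→d1:-→d2:-→d3:-  best=H3
  + 93.206.224.0/22 (H5) depth=22
  ? 57.163.176.94  path d0:H3→d1:-→d2:-→d3:-→d4:-→d5:-→d6:-→d7:-→d8:-→d9:-→d10:-→d11:-→d12:-→d13:-→d14:-→d15:-→d16:-→d17:-→d18:-→d19:-→d20:H1  best=H1
  + 93.206.226.0/24 (H4) depth=24
  ? 93.15.217.47  path d0:H3→d1:-→d2:-→d3:-→d4:-→d5:-→d6:-→d7:-→d8:H6  best=H6
  - 48.0.0.0/8 clear@8
  - 93.0.0.0/8 clear@8
  + 93.206.224.0/20 (H4) depth=20
  - 93.206.226.0/24 clear@24
  ? 93.206.224.0  path d0:H3→d1:-→d2:-→d3:-→d4:-→d5:-→d6:-→d7:-→d8:-→d9:-→d10:-→d11:-→d12:H0→d13:-→d14:-→d15:-→d16:-→d17:-→d18:-→d19:-→d20:H4→d21:-→d22:H5  best=H5
  + 57.163.0.0/16 (H5) depth=16
  ? 93.206.226.157  path d0:H3→d1:-→d2:-→d3:-→d4:-→d5:-→d6:-→d7:-→d8:-→d9:-→d10:-→d11:-→d12:H0→d13:-→d14:-→d15:-→d16:-→d17:-→d18:-→d19:-→d20:H4→d21:-→d22:H5→d23:-→d24:-  best=H5
  + 0.0.0.0/0 (H2) depth=0
  ? 57.163.12.123  path d0:H2→d1:-→d2:-→d3:-→d4:-→d5:-→d6:-→d7:-→d8:-→d9:-→d10:-→d11:-→d12:-→d13:-→d14:-→d15:-→d16:H5  best=H5
  + 57.0.0.0/8 (H6) depth=8
  ? 93.206.224.0  path d0:H2→d1:-→d2:-→d3:-→d4:-→d5:-→d6:-→d7:-→d8:-→d9:-→d10:-→d11:-→d12:H0→d13:-→d14:-→d15:-→d16:-→d17:-→d18:-→d19:-→d20:H4→d21:-→d22:H5  best=H5
  ? 48.212.0.126  path d0:H2→d1:-→d2:-→d3:-→d4:-→d5:-→d6:-→d7:-→d8:-→d9:-→d10:-→d11:-→d12:-→d13:-→d14:H6  best=H6
  + 93.206.226.192/28 (H4) depth=28
  ? 93.206.224.145  path d0:H2→d1:-→d2:-→d3:-→d4:-→d5:-→d6:-→d7:-→d8:-→d9:-→d10:-→d11:-→d12:H0→d13:-→d14:-→d15:-→d16:-→d17:-→d18:-→d19:-→d20:H4→d21:-→d22:H5  best=H5
  ? 93.192.0.45  path d0:H2→d1:-→d2:-→d3:-→d4:-→d5:-→d6:-→d7:-→d8:-→d9:-→d10:-→d11:-→d12:H0  best=H0

== LOOKUPS ==
["H2","H0","H0","H5","H0","H6","H3","H1","H6","H5","H5","H5","H5","H6","H5","H0"]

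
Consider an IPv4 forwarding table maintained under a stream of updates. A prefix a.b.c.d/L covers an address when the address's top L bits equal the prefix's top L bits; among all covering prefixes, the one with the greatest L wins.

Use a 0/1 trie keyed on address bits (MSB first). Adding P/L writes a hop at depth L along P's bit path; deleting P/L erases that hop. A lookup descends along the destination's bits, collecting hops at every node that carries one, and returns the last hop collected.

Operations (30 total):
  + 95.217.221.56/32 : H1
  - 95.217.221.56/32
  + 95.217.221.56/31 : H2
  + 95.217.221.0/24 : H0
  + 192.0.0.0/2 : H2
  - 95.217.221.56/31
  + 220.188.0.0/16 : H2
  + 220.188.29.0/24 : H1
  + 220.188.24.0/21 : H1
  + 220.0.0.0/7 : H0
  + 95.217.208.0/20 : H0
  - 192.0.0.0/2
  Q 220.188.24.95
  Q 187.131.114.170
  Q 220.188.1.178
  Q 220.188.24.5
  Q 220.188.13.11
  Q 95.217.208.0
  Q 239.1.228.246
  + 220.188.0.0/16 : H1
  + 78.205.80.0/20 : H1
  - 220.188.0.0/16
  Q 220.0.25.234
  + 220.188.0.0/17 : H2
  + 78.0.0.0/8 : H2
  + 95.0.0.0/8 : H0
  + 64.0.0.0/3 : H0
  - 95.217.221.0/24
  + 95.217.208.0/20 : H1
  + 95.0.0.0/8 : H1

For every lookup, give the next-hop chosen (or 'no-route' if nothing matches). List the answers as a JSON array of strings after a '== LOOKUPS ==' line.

Trace:
  add 95.217.221.56/32 -> H1 at depth 32
  - 95.217.221.56/32 clear@32
  add 95.217.221.56/31 -> H2 at depth 31
  add 95.217.221.0/24 -> H0 at depth 24
  add 192.0.0.0/2 -> H2 at depth 2
  - 95.217.221.56/31 clear@31
  add 220.188.0.0/16 -> H2 at depth 16
  add 220.188.29.0/24 -> H1 at depth 24
  add 220.188.24.0/21 -> H1 at depth 21
  add 220.0.0.0/7 -> H0 at depth 7
  add 95.217.208.0/20 -> H0 at depth 20
  - 192.0.0.0/2 clear@2
  lookup 220.188.24.95: bits 110111001011110000011 walk d0:-→d1:-→d2:-→d3:-→d4:-→d5:-→d6:-→d7:H0→d8:-→d9:-→d10:-→d11:-→d12:-→d13:-→d14:-→d15:-→d16:H2→d17:-→d18:-→d19:-→d20:-→d21:H1 -> H1
  lookup 187.131.114.170: bits 1 walk d0:-→d1:- -> no-route
  lookup 220.188.1.178: bits 1101110010111100000 walk d0:-→d1:-→d2:-→d3:-→d4:-→d5:-→d6:-→d7:H0→d8:-→d9:-→d10:-→d11:-→d12:-→d13:-→d14:-→d15:-→d16:H2→d17:-→d18:-→d19:- -> H2
  lookup 220.188.24.5: bits 110111001011110000011 walk d0:-→d1:-→d2:-→d3:-→d4:-→d5:-→d6:-→d7:H0→d8:-→d9:-→d10:-→d11:-→d12:-→d13:-→d14:-→d15:-→d16:H2→d17:-→d18:-→d19:-→d20:-→d21:H1 -> H1
  lookup 220.188.13.11: bits 1101110010111100000 walk d0:-→d1:-→d2:-→d3:-→d4:-→d5:-→d6:-→d7:H0→d8:-→d9:-→d10:-→d11:-→d12:-→d13:-→d14:-→d15:-→d16:H2→d17:-→d18:-→d19:- -> H2
  lookup 95.217.208.0: bits 01011111110110011101 walk d0:-→d1:-→d2:-→d3:-→d4:-→d5:-→d6:-→d7:-→d8:-→d9:-→d10:-→d11:-→d12:-→d13:-→d14:-→d15:-→d16:-→d17:-→d18:-→d19:-→d20:H0 -> H0
  lookup 239.1.228.246: bits 11 walk d0:-→d1:-→d2:- -> no-route
  add 220.188.0.0/16 -> H1 at depth 16
  add 78.205.80.0/20 -> H1 at depth 20
  - 220.188.0.0/16 clear@16
  lookup 220.0.25.234: bits 11011100 walk d0:-→d1:-→d2:-→d3:-→d4:-→d5:-→d6:-→d7:H0→d8:- -> H0
  add 220.188.0.0/17 -> H2 at depth 17
  add 78.0.0.0/8 -> H2 at depth 8
  add 95.0.0.0/8 -> H0 at depth 8
  add 64.0.0.0/3 -> H0 at depth 3
  - 95.217.221.0/24 clear@24
  add 95.217.208.0/20 -> H1 at depth 20
  add 95.0.0.0/8 -> H1 at depth 8

== LOOKUPS ==
["H1","no-route","H2","H1","H2","H0","no-route","H0"]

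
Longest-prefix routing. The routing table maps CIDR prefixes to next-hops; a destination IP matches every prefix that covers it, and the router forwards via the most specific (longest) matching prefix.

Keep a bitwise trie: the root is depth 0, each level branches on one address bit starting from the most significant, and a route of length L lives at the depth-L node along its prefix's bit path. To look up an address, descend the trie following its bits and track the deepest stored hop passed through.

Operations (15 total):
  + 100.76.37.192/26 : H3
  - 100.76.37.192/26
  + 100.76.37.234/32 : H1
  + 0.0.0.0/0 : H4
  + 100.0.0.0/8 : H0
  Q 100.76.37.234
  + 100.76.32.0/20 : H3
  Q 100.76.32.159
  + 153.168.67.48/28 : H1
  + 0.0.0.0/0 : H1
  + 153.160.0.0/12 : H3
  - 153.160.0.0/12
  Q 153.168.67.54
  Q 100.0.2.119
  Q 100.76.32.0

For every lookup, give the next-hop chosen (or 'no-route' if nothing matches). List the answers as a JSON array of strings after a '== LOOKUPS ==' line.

Process each operation:
  add 100.76.37.192/26 -> H3 at depth 26
  - 100.76.37.192/26 clear@26
  add 100.76.37.234/32 -> H1 at depth 32
  add 0.0.0.0/0 -> H4 at depth 0
  add 100.0.0.0/8 -> H0 at depth 8
  Q 100.76.37.234: descend 01100100010011000010010111101010 ; hops seen [H4,H0,H1] ; pick H1
  add 100.76.32.0/20 -> H3 at depth 20
  Q 100.76.32.159: descend 011001000100110000100 ; hops seen [H4,H0,H3] ; pick H3
  add 153.168.67.48/28 -> H1 at depth 28
  add 0.0.0.0/0 -> H1 at depth 0
  add 153.160.0.0/12 -> H3 at depth 12
  - 153.160.0.0/12 clear@12
  Q 153.168.67.54: descend 1001100110101000010000110011 ; hops seen [H1,H1] ; pick H1
  Q 100.0.2.119: descend 011001000 ; hops seen [H1,H0] ; pick H0
  Q 100.76.32.0: descend 011001000100110000100 ; hops seen [H1,H0,H3] ; pick H3

== LOOKUPS ==
["H1","H3","H1","H0","H3"]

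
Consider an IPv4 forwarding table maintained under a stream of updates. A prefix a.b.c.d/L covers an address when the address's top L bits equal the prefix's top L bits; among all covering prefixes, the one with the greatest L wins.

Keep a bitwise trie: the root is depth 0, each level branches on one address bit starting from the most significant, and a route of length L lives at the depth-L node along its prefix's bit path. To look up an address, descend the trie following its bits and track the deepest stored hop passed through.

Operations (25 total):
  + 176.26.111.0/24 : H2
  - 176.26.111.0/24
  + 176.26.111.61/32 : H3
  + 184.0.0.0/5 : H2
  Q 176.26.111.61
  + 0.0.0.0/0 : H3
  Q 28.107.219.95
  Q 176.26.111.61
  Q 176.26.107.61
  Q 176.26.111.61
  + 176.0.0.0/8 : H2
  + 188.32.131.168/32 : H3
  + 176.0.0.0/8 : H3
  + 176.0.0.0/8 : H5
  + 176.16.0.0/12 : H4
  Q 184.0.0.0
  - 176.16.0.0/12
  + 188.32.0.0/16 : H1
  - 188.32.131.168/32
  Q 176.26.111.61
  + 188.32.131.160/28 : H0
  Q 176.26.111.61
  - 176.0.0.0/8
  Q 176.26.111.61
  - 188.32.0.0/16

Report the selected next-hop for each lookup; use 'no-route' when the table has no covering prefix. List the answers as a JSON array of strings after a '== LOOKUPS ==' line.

Trace:
  add 176.26.111.0/24 -> H2 at depth 24
  - 176.26.111.0/24 clear@24
  add 176.26.111.61/32 -> H3 at depth 32
  add 184.0.0.0/5 -> H2 at depth 5
  lookup 176.26.111.61: bits 10110000000110100110111100111101 walk d0:-→d1:-→d2:-→d3:-→d4:-→d5:-→d6:-→d7:-→d8:-→d9:-→d10:-→d11:-→d12:-→d13:-→d14:-→d15:-→d16:-→d17:-→d18:-→d19:-→d20:-→d21:-→d22:-→d23:-→d24:-→d25:-→d26:-→d27:-→d28:-→d29:-→d30:-→d31:-→d32:H3 -> H3
  add 0.0.0.0/0 -> H3 at depth 0
  lookup 28.107.219.95: bits ε walk d0:H3 -> H3
  lookup 176.26.111.61: bits 10110000000110100110111100111101 walk d0:H3→d1:-→d2:-→d3:-→d4:-→d5:-→d6:-→d7:-→d8:-→d9:-→d10:-→d11:-→d12:-→d13:-→d14:-→d15:-→d16:-→d17:-→d18:-→d19:-→d20:-→d21:-→d22:-→d23:-→d24:-→d25:-→d26:-→d27:-→d28:-→d29:-→d30:-→d31:-→d32:H3 -> H3
  lookup 176.26.107.61: bits 101100000001101001101 walk d0:H3→d1:-→d2:-→d3:-→d4:-→d5:-→d6:-→d7:-→d8:-→d9:-→d10:-→d11:-→d12:-→d13:-→d14:-→d15:-→d16:-→d17:-→d18:-→d19:-→d20:-→d21:- -> H3
  lookup 176.26.111.61: bits 10110000000110100110111100111101 walk d0:H3→d1:-→d2:-→d3:-→d4:-→d5:-→d6:-→d7:-→d8:-→d9:-→d10:-→d11:-→d12:-→d13:-→d14:-→d15:-→d16:-→d17:-→d18:-→d19:-→d20:-→d21:-→d22:-→d23:-→d24:-→d25:-→d26:-→d27:-→d28:-→d29:-→d30:-→d31:-→d32:H3 -> H3
  add 176.0.0.0/8 -> H2 at depth 8
  add 188.32.131.168/32 -> H3 at depth 32
  add 176.0.0.0/8 -> H3 at depth 8
  add 176.0.0.0/8 -> H5 at depth 8
  add 176.16.0.0/12 -> H4 at depth 12
  lookup 184.0.0.0: bits 10111 walk d0:H3→d1:-→d2:-→d3:-→d4:-→d5:H2 -> H2
  - 176.16.0.0/12 clear@12
  add 188.32.0.0/16 -> H1 at depth 16
  - 188.32.131.168/32 clear@32
  lookup 176.26.111.61: bits 10110000000110100110111100111101 walk d0:H3→d1:-→d2:-→d3:-→d4:-→d5:-→d6:-→d7:-→d8:H5→d9:-→d10:-→d11:-→d12:-→d13:-→d14:-→d15:-→d16:-→d17:-→d18:-→d19:-→d20:-→d21:-→d22:-→d23:-→d24:-→d25:-→d26:-→d27:-→d28:-→d29:-→d30:-→d31:-→d32:H3 -> H3
  add 188.32.131.160/28 -> H0 at depth 28
  lookup 176.26.111.61: bits 10110000000110100110111100111101 walk d0:H3→d1:-→d2:-→d3:-→d4:-→d5:-→d6:-→d7:-→d8:H5→d9:-→d10:-→d11:-→d12:-→d13:-→d14:-→d15:-→d16:-→d17:-→d18:-→d19:-→d20:-→d21:-→d22:-→d23:-→d24:-→d25:-→d26:-→d27:-→d28:-→d29:-→d30:-→d31:-→d32:H3 -> H3
  - 176.0.0.0/8 clear@8
  lookup 176.26.111.61: bits 10110000000110100110111100111101 walk d0:H3→d1:-→d2:-→d3:-→d4:-→d5:-→d6:-→d7:-→d8:-→d9:-→d10:-→d11:-→d12:-→d13:-→d14:-→d15:-→d16:-→d17:-→d18:-→d19:-→d20:-→d21:-→d22:-→d23:-→d24:-→d25:-→d26:-→d27:-→d28:-→d29:-→d30:-→d31:-→d32:H3 -> H3
  - 188.32.0.0/16 clear@16

== LOOKUPS ==
["H3","H3","H3","H3","H3","H2","H3","H3","H3"]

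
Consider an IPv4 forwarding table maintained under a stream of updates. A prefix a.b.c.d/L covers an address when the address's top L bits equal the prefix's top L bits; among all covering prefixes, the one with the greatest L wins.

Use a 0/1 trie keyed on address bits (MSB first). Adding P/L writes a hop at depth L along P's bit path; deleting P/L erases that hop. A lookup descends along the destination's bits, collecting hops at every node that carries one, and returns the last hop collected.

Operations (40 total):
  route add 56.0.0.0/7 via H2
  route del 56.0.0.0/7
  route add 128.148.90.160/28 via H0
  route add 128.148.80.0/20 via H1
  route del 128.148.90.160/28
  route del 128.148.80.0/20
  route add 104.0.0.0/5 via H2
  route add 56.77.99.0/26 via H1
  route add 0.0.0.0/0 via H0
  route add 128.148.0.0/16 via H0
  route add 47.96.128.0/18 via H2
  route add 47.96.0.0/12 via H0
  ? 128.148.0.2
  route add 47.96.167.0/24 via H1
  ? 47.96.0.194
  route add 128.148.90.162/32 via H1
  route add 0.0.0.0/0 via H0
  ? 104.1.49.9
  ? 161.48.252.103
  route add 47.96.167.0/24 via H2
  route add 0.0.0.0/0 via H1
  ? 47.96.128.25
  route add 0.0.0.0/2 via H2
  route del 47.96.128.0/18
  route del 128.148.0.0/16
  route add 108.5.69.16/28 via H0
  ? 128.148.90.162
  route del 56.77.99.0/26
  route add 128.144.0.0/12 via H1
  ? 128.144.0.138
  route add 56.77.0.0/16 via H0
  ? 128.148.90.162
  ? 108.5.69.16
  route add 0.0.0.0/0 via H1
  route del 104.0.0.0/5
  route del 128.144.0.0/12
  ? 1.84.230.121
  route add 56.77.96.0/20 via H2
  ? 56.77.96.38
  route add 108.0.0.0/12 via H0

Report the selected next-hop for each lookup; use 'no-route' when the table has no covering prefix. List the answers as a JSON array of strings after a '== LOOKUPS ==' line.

Trace:
  add 56.0.0.0/7 -> H2 at depth 7
  del 56.0.0.0/7 (clear depth 7)
  add 128.148.90.160/28 -> H0 at depth 28
  add 128.148.80.0/20 -> H1 at depth 20
  del 128.148.90.160/28 (clear depth 28)
  del 128.148.80.0/20 (clear depth 20)
  add 104.0.0.0/5 -> H2 at depth 5
  add 56.77.99.0/26 -> H1 at depth 26
  add 0.0.0.0/0 -> H0 at depth 0
  add 128.148.0.0/16 -> H0 at depth 16
  add 47.96.128.0/18 -> H2 at depth 18
  add 47.96.0.0/12 -> H0 at depth 12
  Q 128.148.0.2: descend 10000000100101000 ; hops seen [H0,H0] ; pick H0
  add 47.96.167.0/24 -> H1 at depth 24
  Q 47.96.0.194: descend 0010111101100000 ; hops seen [H0,H0] ; pick H0
  add 128.148.90.162/32 -> H1 at depth 32
  add 0.0.0.0/0 -> H0 at depth 0
  Q 104.1.49.9: descend 01101 ; hops seen [H0,H2] ; pick H2
  Q 161.48.252.103: descend 10 ; hops seen [H0] ; pick H0
  add 47.96.167.0/24 -> H2 at depth 24
  add 0.0.0.0/0 -> H1 at depth 0
  Q 47.96.128.25: descend 001011110110000010 ; hops seen [H1,H0,H2] ; pick H2
  add 0.0.0.0/2 -> H2 at depth 2
  del 47.96.128.0/18 (clear depth 18)
  del 128.148.0.0/16 (clear depth 16)
  add 108.5.69.16/28 -> H0 at depth 28
  Q 128.148.90.162: descend 10000000100101000101101010100010 ; hops seen [H1,H1] ; pick H1
  del 56.77.99.0/26 (clear depth 26)
  add 128.144.0.0/12 -> H1 at depth 12
  Q 128.144.0.138: descend 1000000010010 ; hops seen [H1,H1] ; pick H1
  add 56.77.0.0/16 -> H0 at depth 16
  Q 128.148.90.162: descend 10000000100101000101101010100010 ; hops seen [H1,H1,H1] ; pick H1
  Q 108.5.69.16: descend 0110110000000101010001010001 ; hops seen [H1,H2,H0] ; pick H0
  add 0.0.0.0/0 -> H1 at depth 0
  del 104.0.0.0/5 (clear depth 5)
  del 128.144.0.0/12 (clear depth 12)
  Q 1.84.230.121: descend 00 ; hops seen [H1,H2] ; pick H2
  add 56.77.96.0/20 -> H2 at depth 20
  Q 56.77.96.38: descend 0011100001001101011000 ; hops seen [H1,H2,H0,H2] ; pick H2
  add 108.0.0.0/12 -> H0 at depth 12

== LOOKUPS ==
["H0","H0","H2","H0","H2","H1","H1","H1","H0","H2","H2"]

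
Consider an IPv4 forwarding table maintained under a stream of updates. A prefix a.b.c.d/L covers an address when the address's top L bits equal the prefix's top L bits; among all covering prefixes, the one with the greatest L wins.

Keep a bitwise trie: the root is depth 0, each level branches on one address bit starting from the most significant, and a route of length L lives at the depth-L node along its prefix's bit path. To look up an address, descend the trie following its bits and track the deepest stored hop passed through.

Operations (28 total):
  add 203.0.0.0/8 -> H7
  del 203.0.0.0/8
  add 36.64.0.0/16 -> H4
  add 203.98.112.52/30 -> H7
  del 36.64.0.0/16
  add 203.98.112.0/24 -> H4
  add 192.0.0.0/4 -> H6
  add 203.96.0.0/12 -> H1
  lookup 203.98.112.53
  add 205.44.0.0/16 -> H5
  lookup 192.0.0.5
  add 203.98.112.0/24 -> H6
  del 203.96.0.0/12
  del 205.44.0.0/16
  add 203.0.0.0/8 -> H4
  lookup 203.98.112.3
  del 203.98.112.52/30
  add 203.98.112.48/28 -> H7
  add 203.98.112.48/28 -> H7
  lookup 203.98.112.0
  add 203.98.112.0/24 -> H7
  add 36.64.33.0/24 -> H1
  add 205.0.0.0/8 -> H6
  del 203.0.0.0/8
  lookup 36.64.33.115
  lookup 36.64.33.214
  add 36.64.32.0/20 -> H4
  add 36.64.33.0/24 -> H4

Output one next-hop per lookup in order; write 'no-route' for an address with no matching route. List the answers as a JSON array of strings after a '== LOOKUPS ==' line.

Apply in order:
  add 203.0.0.0/8 -> H7 at depth 8
  del 203.0.0.0/8 (clear depth 8)
  add 36.64.0.0/16 -> H4 at depth 16
  add 203.98.112.52/30 -> H7 at depth 30
  del 36.64.0.0/16 (clear depth 16)
  add 203.98.112.0/24 -> H4 at depth 24
  add 192.0.0.0/4 -> H6 at depth 4
  add 203.96.0.0/12 -> H1 at depth 12
  ? 203.98.112.53  path d0:-→d1:-→d2:-→d3:-→d4:H6→d5:-→d6:-→d7:-→d8:-→d9:-→d10:-→d11:-→d12:H1→d13:-→d14:-→d15:-→d16:-→d17:-→d18:-→d19:-→d20:-→d21:-→d22:-→d23:-→d24:H4→d25:-→d26:-→d27:-→d28:-→d29:-→d30:H7  best=H7
  add 205.44.0.0/16 -> H5 at depth 16
  ? 192.0.0.5  path d0:-→d1:-→d2:-→d3:-→d4:H6  best=H6
  add 203.98.112.0/24 -> H6 at depth 24
  del 203.96.0.0/12 (clear depth 12)
  del 205.44.0.0/16 (clear depth 16)
  add 203.0.0.0/8 -> H4 at depth 8
  ? 203.98.112.3  path d0:-→d1:-→d2:-→d3:-→d4:H6→d5:-→d6:-→d7:-→d8:H4→d9:-→d10:-→d11:-→d12:-→d13:-→d14:-→d15:-→d16:-→d17:-→d18:-→d19:-→d20:-→d21:-→d22:-→d23:-→d24:H6→d25:-→d26:-  best=H6
  del 203.98.112.52/30 (clear depth 30)
  add 203.98.112.48/28 -> H7 at depth 28
  add 203.98.112.48/28 -> H7 at depth 28
  ? 203.98.112.0  path d0:-→d1:-→d2:-→d3:-→d4:H6→d5:-→d6:-→d7:-→d8:H4→d9:-→d10:-→d11:-→d12:-→d13:-→d14:-→d15:-→d16:-→d17:-→d18:-→d19:-→d20:-→d21:-→d22:-→d23:-→d24:H6→d25:-→d26:-  best=H6
  add 203.98.112.0/24 -> H7 at depth 24
  add 36.64.33.0/24 -> H1 at depth 24
  add 205.0.0.0/8 -> H6 at depth 8
  del 203.0.0.0/8 (clear depth 8)
  ? 36.64.33.115  path d0:-→d1:-→d2:-→d3:-→d4:-→d5:-→d6:-→d7:-→d8:-→d9:-→d10:-→d11:-→d12:-→d13:-→d14:-→d15:-→d16:-→d17:-→d18:-→d19:-→d20:-→d21:-→d22:-→d23:-→d24:H1  best=H1
  ? 36.64.33.214  path d0:-→d1:-→d2:-→d3:-→d4:-→d5:-→d6:-→d7:-→d8:-→d9:-→d10:-→d11:-→d12:-→d13:-→d14:-→d15:-→d16:-→d17:-→d18:-→d19:-→d20:-→d21:-→d22:-→d23:-→d24:H1  best=H1
  add 36.64.32.0/20 -> H4 at depth 20
  add 36.64.33.0/24 -> H4 at depth 24

== LOOKUPS ==
["H7","H6","H6","H6","H1","H1"]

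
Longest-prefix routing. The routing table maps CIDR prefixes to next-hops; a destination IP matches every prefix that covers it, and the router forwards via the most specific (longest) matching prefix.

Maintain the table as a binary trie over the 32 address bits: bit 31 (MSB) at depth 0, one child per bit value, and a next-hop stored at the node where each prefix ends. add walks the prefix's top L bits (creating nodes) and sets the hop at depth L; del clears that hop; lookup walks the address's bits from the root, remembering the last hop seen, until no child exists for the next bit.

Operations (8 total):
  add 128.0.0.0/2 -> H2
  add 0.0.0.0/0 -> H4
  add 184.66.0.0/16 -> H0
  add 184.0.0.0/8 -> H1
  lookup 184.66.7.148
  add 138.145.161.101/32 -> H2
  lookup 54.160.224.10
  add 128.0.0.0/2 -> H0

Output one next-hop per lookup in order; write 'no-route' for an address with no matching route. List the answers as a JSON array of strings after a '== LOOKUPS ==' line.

Trace:
  add 128.0.0.0/2 -> H2 at depth 2
  add 0.0.0.0/0 -> H4 at depth 0
  add 184.66.0.0/16 -> H0 at depth 16
  add 184.0.0.0/8 -> H1 at depth 8
  lookup 184.66.7.148: bits 1011100001000010 walk d0:H4→d1:-→d2:H2→d3:-→d4:-→d5:-→d6:-→d7:-→d8:H1→d9:-→d10:-→d11:-→d12:-→d13:-→d14:-→d15:-→d16:H0 -> H0
  add 138.145.161.101/32 -> H2 at depth 32
  lookup 54.160.224.10: bits ε walk d0:H4 -> H4
  add 128.0.0.0/2 -> H0 at depth 2

== LOOKUPS ==
["H0","H4"]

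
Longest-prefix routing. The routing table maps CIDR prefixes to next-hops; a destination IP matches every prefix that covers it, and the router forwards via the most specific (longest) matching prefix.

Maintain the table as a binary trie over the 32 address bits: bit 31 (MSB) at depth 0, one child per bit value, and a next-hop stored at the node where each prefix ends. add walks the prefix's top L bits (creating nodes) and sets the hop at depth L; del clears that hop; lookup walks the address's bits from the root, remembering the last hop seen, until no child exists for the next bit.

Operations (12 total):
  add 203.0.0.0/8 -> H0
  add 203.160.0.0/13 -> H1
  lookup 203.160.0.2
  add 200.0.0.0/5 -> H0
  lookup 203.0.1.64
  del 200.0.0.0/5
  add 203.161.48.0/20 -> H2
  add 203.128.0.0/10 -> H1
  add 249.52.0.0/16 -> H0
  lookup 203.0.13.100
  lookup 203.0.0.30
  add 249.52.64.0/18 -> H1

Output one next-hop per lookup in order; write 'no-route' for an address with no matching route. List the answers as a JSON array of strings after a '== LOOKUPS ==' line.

Process each operation:
  + 203.0.0.0/8 (H0) depth=8
  + 203.160.0.0/13 (H1) depth=13
  ? 203.160.0.2  path d0:-→d1:-→d2:-→d3:-→d4:-→d5:-→d6:-→d7:-→d8:H0→d9:-→d10:-→d11:-→d12:-→d13:H1  best=H1
  + 200.0.0.0/5 (H0) depth=5
  ? 203.0.1.64  path d0:-→d1:-→d2:-→d3:-→d4:-→d5:H0→d6:-→d7:-→d8:H0  best=H0
  - 200.0.0.0/5 clear@5
  + 203.161.48.0/20 (H2) depth=20
  + 203.128.0.0/10 (H1) depth=10
  + 249.52.0.0/16 (H0) depth=16
  ? 203.0.13.100  path d0:-→d1:-→d2:-→d3:-→d4:-→d5:-→d6:-→d7:-→d8:H0  best=H0
  ? 203.0.0.30  path d0:-→d1:-→d2:-→d3:-→d4:-→d5:-→d6:-→d7:-→d8:H0  best=H0
  + 249.52.64.0/18 (H1) depth=18

== LOOKUPS ==
["H1","H0","H0","H0"]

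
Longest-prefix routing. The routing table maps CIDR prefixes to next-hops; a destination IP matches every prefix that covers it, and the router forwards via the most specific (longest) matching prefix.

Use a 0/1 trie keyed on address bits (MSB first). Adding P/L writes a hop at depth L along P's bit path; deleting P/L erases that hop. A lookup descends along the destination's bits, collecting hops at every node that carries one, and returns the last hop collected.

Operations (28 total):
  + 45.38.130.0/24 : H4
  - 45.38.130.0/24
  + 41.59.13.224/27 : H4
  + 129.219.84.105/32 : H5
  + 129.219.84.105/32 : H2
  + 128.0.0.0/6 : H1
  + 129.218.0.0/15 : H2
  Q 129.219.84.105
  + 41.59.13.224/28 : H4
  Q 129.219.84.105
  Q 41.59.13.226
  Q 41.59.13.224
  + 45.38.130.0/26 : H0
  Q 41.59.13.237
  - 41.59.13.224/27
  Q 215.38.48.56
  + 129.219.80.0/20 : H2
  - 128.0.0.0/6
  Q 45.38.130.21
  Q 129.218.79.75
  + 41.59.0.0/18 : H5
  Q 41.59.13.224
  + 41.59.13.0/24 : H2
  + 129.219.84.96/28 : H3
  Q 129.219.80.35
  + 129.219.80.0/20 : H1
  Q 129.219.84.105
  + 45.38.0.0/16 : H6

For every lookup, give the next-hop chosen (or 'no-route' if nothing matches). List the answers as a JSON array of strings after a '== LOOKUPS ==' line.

Process each operation:
  + 45.38.130.0/24 (H4) depth=24
  - 45.38.130.0/24 clear@24
  + 41.59.13.224/27 (H4) depth=27
  + 129.219.84.105/32 (H5) depth=32
  + 129.219.84.105/32 (H2) depth=32
  + 128.0.0.0/6 (H1) depth=6
  + 129.218.0.0/15 (H2) depth=15
  lookup 129.219.84.105: bits 10000001110110110101010001101001 walk d0:-→d1:-→d2:-→d3:-→d4:-→d5:-→d6:H1→d7:-→d8:-→d9:-→d10:-→d11:-→d12:-→d13:-→d14:-→d15:H2→d16:-→d17:-→d18:-→d19:-→d20:-→d21:-→d22:-→d23:-→d24:-→d25:-→d26:-→d27:-→d28:-→d29:-→d30:-→d31:-→d32:H2 -> H2
  + 41.59.13.224/28 (H4) depth=28
  lookup 129.219.84.105: bits 10000001110110110101010001101001 walk d0:-→d1:-→d2:-→d3:-→d4:-→d5:-→d6:H1→d7:-→d8:-→d9:-→d10:-→d11:-→d12:-→d13:-→d14:-→d15:H2→d16:-→d17:-→d18:-→d19:-→d20:-→d21:-→d22:-→d23:-→d24:-→d25:-→d26:-→d27:-→d28:-→d29:-→d30:-→d31:-→d32:H2 -> H2
  lookup 41.59.13.226: bits 0010100100111011000011011110 walk d0:-→d1:-→d2:-→d3:-→d4:-→d5:-→d6:-→d7:-→d8:-→d9:-→d10:-→d11:-→d12:-→d13:-→d14:-→d15:-→d16:-→d17:-→d18:-→d19:-→d20:-→d21:-→d22:-→d23:-→d24:-→d25:-→d26:-→d27:H4→d28:H4 -> H4
  lookup 41.59.13.224: bits 0010100100111011000011011110 walk d0:-→d1:-→d2:-→d3:-→d4:-→d5:-→d6:-→d7:-→d8:-→d9:-→d10:-→d11:-→d12:-→d13:-→d14:-→d15:-→d16:-→d17:-→d18:-→d19:-→d20:-→d21:-→d22:-→d23:-→d24:-→d25:-→d26:-→d27:H4→d28:H4 -> H4
  + 45.38.130.0/26 (H0) depth=26
  lookup 41.59.13.237: bits 0010100100111011000011011110 walk d0:-→d1:-→d2:-→d3:-→d4:-→d5:-→d6:-→d7:-→d8:-→d9:-→d10:-→d11:-→d12:-→d13:-→d14:-→d15:-→d16:-→d17:-→d18:-→d19:-→d20:-→d21:-→d22:-→d23:-→d24:-→d25:-→d26:-→d27:H4→d28:H4 -> H4
  - 41.59.13.224/27 clear@27
  lookup 215.38.48.56: bits 1 walk d0:-→d1:- -> no-route
  + 129.219.80.0/20 (H2) depth=20
  - 128.0.0.0/6 clear@6
  lookup 45.38.130.21: bits 00101101001001101000001000 walk d0:-→d1:-→d2:-→d3:-→d4:-→d5:-→d6:-→d7:-→d8:-→d9:-→d10:-→d11:-→d12:-→d13:-→d14:-→d15:-→d16:-→d17:-→d18:-→d19:-→d20:-→d21:-→d22:-→d23:-→d24:-→d25:-→d26:H0 -> H0
  lookup 129.218.79.75: bits 100000011101101 walk d0:-→d1:-→d2:-→d3:-→d4:-→d5:-→d6:-→d7:-→d8:-→d9:-→d10:-→d11:-→d12:-→d13:-→d14:-→d15:H2 -> H2
  + 41.59.0.0/18 (H5) depth=18
  lookup 41.59.13.224: bits 0010100100111011000011011110 walk d0:-→d1:-→d2:-→d3:-→d4:-→d5:-→d6:-→d7:-→d8:-→d9:-→d10:-→d11:-→d12:-→d13:-→d14:-→d15:-→d16:-→d17:-→d18:H5→d19:-→d20:-→d21:-→d22:-→d23:-→d24:-→d25:-→d26:-→d27:-→d28:H4 -> H4
  + 41.59.13.0/24 (H2) depth=24
  + 129.219.84.96/28 (H3) depth=28
  lookup 129.219.80.35: bits 100000011101101101010 walk d0:-→d1:-→d2:-→d3:-→d4:-→d5:-→d6:-→d7:-→d8:-→d9:-→d10:-→d11:-→d12:-→d13:-→d14:-→d15:H2→d16:-→d17:-→d18:-→d19:-→d20:H2→d21:- -> H2
  + 129.219.80.0/20 (H1) depth=20
  lookup 129.219.84.105: bits 10000001110110110101010001101001 walk d0:-→d1:-→d2:-→d3:-→d4:-→d5:-→d6:-→d7:-→d8:-→d9:-→d10:-→d11:-→d12:-→d13:-→d14:-→d15:H2→d16:-→d17:-→d18:-→d19:-→d20:H1→d21:-→d22:-→d23:-→d24:-→d25:-→d26:-→d27:-→d28:H3→d29:-→d30:-→d31:-→d32:H2 -> H2
  + 45.38.0.0/16 (H6) depth=16

== LOOKUPS ==
["H2","H2","H4","H4","H4","no-route","H0","H2","H4","H2","H2"]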